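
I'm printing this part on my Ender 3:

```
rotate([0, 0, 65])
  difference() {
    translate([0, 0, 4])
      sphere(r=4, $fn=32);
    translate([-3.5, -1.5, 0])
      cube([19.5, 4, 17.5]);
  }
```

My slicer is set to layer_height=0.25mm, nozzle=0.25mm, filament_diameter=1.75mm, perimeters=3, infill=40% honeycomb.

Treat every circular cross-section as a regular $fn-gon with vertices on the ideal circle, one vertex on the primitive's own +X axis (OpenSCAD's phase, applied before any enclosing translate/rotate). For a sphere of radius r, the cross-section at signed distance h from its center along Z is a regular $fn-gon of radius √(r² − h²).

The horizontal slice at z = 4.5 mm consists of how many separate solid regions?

2

At z = 4.5 mm: the sphere: section is a regular 32-gon, circumradius = √(r²−h²) = √(4²−0.5²) = 3.969; the 19.5×4 cube at (-3.5, -1.5) contributes its full rectangle; After the difference (first − rest): starting from the r=4 sphere, the 19.5×4 cube at (-3.5, -1.5) partially overlaps it — only the 28.84 mm² overlap (of its 78.00 mm²) is removed, clipping the outline — 2 connected regions; (rotated 65° about Z; rotation is an isometry so areas/perimeters/island counts are preserved). The result has 2 disconnected regions.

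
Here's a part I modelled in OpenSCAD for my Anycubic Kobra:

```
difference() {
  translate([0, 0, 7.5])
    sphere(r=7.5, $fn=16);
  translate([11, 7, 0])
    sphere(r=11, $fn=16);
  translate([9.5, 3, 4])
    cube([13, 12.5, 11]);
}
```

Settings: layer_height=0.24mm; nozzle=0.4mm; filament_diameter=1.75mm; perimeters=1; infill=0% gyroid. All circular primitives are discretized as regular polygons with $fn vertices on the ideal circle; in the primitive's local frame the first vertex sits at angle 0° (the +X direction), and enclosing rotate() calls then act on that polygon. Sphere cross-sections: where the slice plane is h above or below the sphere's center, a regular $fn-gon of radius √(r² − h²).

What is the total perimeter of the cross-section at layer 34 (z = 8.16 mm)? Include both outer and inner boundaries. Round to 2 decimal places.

46.64 mm

At z = 8.16 mm: the r=7.5 sphere slices to a regular 16-gon of circumradius 7.471 (√(r²−h²) with h=0.66 from center) (perimeter = 2·16·7.471·sin(180°/16) = 46.64 mm); the r=11 sphere at (11, 7) slices to a regular 16-gon of circumradius 7.377 (√(r²−h²) with h=8.16 from center) (perimeter = 2·16·7.377·sin(180°/16) = 46.05 mm); the cube at (9.5, 3) is present — its section is the full 13×12.5 rectangle (perimeter 51.00 mm); After the difference (first − rest): starting from the r=7.5 sphere, the r=11 sphere at (11, 7) partially overlaps it — only the 7.22 mm² overlap (of its 166.59 mm²) is removed, clipping the outline; the 13×12.5 cube at (9.5, 3) misses the remaining region (no effect) — boundary = 46.64 mm. Overall, the cross-section is a single solid region. Total boundary length (outer) = 46.64 mm.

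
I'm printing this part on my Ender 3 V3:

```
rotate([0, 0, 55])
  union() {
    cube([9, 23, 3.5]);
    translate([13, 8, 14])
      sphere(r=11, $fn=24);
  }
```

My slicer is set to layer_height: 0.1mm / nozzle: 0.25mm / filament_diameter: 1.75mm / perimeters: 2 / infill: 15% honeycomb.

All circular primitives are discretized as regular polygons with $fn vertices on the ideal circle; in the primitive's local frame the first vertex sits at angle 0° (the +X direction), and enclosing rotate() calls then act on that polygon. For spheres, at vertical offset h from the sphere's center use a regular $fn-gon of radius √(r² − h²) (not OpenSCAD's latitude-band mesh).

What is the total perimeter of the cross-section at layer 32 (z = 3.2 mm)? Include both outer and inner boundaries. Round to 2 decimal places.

77.08 mm

At z = 3.2 mm: the 9×23 cube contributes its full rectangle (perimeter 64.00 mm); the r=11 sphere at (13, 8) slices to a regular 24-gon of circumradius 2.088 (√(r²−h²) with h=10.8 from center) (perimeter = 2·24·2.088·sin(180°/24) = 13.08 mm); Combining (union): the 2 present regions are separate (no shared area or edge), so areas and boundary lengths simply add and each stays a separate island — boundary = 77.08 mm; (whole slice rotated 55° about Z — lengths, areas and connectivity unchanged). Overall, the cross-section has 2 separate islands. Total boundary length (outer) = 77.08 mm.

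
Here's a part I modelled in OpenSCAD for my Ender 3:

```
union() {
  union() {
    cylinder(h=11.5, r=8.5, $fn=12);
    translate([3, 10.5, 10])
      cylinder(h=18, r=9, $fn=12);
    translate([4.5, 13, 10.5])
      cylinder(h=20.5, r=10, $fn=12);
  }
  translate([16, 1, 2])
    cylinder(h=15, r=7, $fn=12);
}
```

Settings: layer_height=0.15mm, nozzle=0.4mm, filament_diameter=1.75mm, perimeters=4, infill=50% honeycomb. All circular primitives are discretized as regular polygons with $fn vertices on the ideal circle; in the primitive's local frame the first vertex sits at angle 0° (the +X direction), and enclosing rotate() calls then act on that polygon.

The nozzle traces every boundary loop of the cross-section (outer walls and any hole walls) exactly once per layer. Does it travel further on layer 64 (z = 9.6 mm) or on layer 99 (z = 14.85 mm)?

layer 99 (z = 14.85 mm)

Layer 64 (z = 9.6): the r=8.5 cylinder contributes a regular 12-gon of circumradius 8.5 (perimeter = 2·12·8.500·sin(180°/12) = 52.80 mm); the cylinder at (3, 10.5) does not reach this height (z outside [10, 28]); the cylinder at (4.5, 13) is not intersected at this z (z outside [10.5, 31]); Taking the union: only the r=8.5 cylinder is present, so the union is just that shape — boundary = 52.80 mm; the r=7 cylinder at (16, 1) gives a regular 12-gon of circumradius 7 (constant along its height) (perimeter = 2·12·7.000·sin(180°/12) = 43.48 mm); Combining (union): the 2 present regions are separate (no shared area or edge), so areas and boundary lengths simply add and each stays a separate island — boundary = 96.28 mm. So its perimeter = 96.28 mm. Layer 99 (z = 14.85): the cylinder is not intersected at this z (z outside [0, 11.5]); the cylinder at (3, 10.5): section is a regular 12-gon, circumradius r=9 (perimeter = 2·12·9.000·sin(180°/12) = 55.90 mm); the r=10 cylinder at (4.5, 13) gives a regular 12-gon of circumradius 10 (constant along its height) (perimeter = 2·12·10.000·sin(180°/12) = 62.12 mm); Taking the union: the regions partially overlap (shared area 214.49 mm²), so the edge portions inside another operand are dropped and the merged outline is re-measured after clipping — boundary = 65.27 mm; the r=7 cylinder at (16, 1) contributes a regular 12-gon of circumradius 7 (perimeter = 2·12·7.000·sin(180°/12) = 43.48 mm); Taking the union: the 2 present regions are separate (no shared area or edge), so areas and boundary lengths simply add and each stays a separate island — boundary = 108.75 mm. So its perimeter = 108.75 mm. Layer 99 is larger (108.75 vs 96.28 mm).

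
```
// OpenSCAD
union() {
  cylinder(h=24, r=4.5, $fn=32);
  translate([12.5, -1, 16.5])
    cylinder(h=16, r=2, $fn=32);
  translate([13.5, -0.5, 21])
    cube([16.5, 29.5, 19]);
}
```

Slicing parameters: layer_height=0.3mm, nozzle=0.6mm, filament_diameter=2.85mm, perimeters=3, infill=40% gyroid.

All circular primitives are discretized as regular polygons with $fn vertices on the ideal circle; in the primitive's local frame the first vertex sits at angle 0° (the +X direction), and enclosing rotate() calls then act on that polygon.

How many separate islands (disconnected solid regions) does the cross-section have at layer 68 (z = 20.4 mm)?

At z = 20.4 mm: the r=4.5 cylinder contributes a regular 32-gon of circumradius 4.5; the cylinder at (12.5, -1): section is a regular 32-gon, circumradius r=2; the cube at (13.5, -0.5) is not intersected at this z (z outside [21, 40]); Merging all regions: the 2 present regions are separate (no shared area or edge), so areas and boundary lengths simply add and each stays a separate island — 2 connected regions. Overall, the cross-section has 2 separate islands. Island count = 2.

2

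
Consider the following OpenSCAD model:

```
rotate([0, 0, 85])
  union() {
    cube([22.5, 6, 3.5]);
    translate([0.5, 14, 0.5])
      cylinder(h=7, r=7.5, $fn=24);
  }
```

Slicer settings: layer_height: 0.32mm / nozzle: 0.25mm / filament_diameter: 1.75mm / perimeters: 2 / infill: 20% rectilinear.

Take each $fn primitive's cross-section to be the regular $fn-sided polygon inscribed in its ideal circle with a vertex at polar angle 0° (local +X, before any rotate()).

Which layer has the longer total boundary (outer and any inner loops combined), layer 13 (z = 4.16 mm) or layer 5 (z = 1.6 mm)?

Layer 13 (z = 4.16): the cube is not intersected at this z (z outside [0, 3.5]); the cylinder at (0.5, 14): section is a regular 24-gon, circumradius r=7.5 (perimeter = 2·24·7.500·sin(180°/24) = 46.99 mm); Merging all regions: only the r=7.5 cylinder at (0.5, 14) is present, so the union is just that shape — boundary = 46.99 mm; (whole slice rotated 85° about Z — lengths, areas and connectivity unchanged). So its perimeter = 46.99 mm. Layer 5 (z = 1.6): the cube (footprint 22.5×6) is included at this height (perimeter 57.00 mm); the cylinder at (0.5, 14): section is a regular 24-gon, circumradius r=7.5 (perimeter = 2·24·7.500·sin(180°/24) = 46.99 mm); Taking the union: the 2 present regions are separate (no shared area or edge), so areas and boundary lengths simply add and each stays a separate island — boundary = 103.99 mm; (whole slice rotated 85° about Z — lengths, areas and connectivity unchanged). So its perimeter = 103.99 mm. Layer 5 is larger (103.99 vs 46.99 mm).

layer 5 (z = 1.6 mm)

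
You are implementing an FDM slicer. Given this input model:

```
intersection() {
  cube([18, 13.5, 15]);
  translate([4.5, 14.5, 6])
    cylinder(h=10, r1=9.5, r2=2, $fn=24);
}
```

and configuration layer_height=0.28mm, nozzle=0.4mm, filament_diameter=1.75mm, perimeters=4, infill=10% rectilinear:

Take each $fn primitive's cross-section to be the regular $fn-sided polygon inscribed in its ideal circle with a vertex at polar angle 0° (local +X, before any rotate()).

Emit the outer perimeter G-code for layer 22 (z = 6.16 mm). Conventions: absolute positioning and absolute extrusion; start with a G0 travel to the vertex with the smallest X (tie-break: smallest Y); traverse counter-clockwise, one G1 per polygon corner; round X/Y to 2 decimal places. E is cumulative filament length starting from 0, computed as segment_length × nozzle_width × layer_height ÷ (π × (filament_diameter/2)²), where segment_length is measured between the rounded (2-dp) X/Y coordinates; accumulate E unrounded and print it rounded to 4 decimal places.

G0 X0.00 Y6.30 Z6.16
G1 X2.07 Y5.44 E0.1044
G1 X4.50 Y5.12 E0.2185
G1 X6.93 Y5.44 E0.3326
G1 X9.19 Y6.38 E0.4466
G1 X11.13 Y7.87 E0.5605
G1 X12.62 Y9.81 E0.6744
G1 X13.56 Y12.07 E0.7884
G1 X13.75 Y13.50 E0.8556
G1 X0.00 Y13.50 E1.4958
G1 X0.00 Y6.30 E1.8311

At z = 6.16 mm: the cube is present — its section is the full 18×13.5 rectangle; the cone at (4.5, 14.5) contributes a regular 24-gon of circumradius 9.380 (interpolated between r1=9.5 and r2=2 at t=0.016); Keeping only the common overlap: the cone at (4.5, 14.5) partially overlaps the 18×13.5 cube; clipping to the common part keeps 94.77 mm² — 1 connected region. The outline is a single polygon with 10 vertices. Extrusion per mm of travel: 0.4 × 0.28 / (π × 0.875²) = 0.046564. Accumulating E over each segment gives final E = 1.8311.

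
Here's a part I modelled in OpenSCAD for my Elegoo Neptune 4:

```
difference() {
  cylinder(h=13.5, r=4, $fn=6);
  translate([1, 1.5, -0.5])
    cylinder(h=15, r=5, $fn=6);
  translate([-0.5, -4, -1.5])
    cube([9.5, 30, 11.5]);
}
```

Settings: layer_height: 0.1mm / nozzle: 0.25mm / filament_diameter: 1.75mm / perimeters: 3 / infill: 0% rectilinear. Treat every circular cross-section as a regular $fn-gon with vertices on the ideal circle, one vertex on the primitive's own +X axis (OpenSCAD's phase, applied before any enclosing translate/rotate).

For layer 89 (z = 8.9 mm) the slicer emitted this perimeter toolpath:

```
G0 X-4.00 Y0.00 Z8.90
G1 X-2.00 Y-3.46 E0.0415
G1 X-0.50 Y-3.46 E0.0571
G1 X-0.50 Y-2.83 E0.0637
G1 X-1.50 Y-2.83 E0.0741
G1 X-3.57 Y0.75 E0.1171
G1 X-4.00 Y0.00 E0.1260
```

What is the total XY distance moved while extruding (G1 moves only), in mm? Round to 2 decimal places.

12.13 mm

Sum the Euclidean lengths of each G1 segment: total = 12.13 mm.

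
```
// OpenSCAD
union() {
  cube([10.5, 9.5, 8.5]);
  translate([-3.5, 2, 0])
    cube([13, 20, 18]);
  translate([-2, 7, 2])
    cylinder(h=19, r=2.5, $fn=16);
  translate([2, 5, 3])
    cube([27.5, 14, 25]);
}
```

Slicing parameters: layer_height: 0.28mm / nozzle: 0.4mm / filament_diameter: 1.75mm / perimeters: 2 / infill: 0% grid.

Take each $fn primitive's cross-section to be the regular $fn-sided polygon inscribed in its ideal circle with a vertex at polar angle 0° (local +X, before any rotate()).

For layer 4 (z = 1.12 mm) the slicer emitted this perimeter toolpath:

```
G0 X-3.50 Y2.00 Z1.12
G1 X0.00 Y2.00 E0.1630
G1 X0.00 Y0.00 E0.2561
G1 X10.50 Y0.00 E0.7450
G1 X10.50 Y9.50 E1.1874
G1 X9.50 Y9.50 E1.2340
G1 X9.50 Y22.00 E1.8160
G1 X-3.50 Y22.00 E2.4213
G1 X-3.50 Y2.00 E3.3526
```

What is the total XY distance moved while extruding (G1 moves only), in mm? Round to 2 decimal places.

72.00 mm

Sum the Euclidean lengths of each G1 segment: total = 72.00 mm.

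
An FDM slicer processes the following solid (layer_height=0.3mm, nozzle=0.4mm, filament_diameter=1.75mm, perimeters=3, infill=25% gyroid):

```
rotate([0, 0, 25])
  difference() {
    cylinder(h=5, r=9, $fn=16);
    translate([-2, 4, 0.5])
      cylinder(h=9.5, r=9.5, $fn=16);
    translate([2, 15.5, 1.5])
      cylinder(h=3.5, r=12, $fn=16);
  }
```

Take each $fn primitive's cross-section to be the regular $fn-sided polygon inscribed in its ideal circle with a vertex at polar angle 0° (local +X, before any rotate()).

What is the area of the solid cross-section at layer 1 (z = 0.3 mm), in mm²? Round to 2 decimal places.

247.98 mm²

At z = 0.3 mm: the r=9 cylinder contributes a regular 16-gon of circumradius 9 (area = (16/2)·9.000²·sin(360°/16) = 247.98 mm²); the cylinder at (-2, 4) does not reach this height (z outside [0.5, 10]); the cylinder at (2, 15.5) is not intersected at this z (z outside [1.5, 5]); After the difference (first − rest): none of the subtracted shapes is present at this height, so the r=9 cylinder is unchanged — area = 247.98 mm²; (whole slice rotated 25° about Z — lengths, areas and connectivity unchanged). Overall, the cross-section is a single solid region. Net area = 247.98 mm².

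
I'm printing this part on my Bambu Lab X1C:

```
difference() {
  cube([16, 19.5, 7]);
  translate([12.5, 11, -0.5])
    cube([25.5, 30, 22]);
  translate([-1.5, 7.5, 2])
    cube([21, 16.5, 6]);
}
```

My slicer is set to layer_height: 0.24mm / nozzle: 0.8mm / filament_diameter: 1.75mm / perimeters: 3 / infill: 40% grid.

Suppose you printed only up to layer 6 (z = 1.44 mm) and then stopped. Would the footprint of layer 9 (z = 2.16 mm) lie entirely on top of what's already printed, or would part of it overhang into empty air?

entirely on top

Compare the two slices. At z = 1.44: the cube (footprint 16×19.5) is included at this height (area 312.00 mm²); the 25.5×30 cube at (12.5, 11) contributes its full rectangle (area 765.00 mm²); the cube at (-1.5, 7.5) is not intersected at this z (z outside [2, 8]); Taking the first minus the rest: starting from the 16×19.5 cube (312.00 mm²), the 25.5×30 cube at (12.5, 11) partially overlaps it — only the 29.75 mm² overlap (of its 765.00 mm²) is removed, clipping the outline — area = 282.25 mm². At z = 2.16: the 16×19.5 cube contributes its full rectangle (area 312.00 mm²); the cube at (12.5, 11) (footprint 25.5×30) is included at this height (area 765.00 mm²); the 21×16.5 cube at (-1.5, 7.5) contributes its full rectangle (area 346.50 mm²); Taking the first minus the rest: starting from the 16×19.5 cube (312.00 mm²), the 25.5×30 cube at (12.5, 11) partially overlaps it — only the 29.75 mm² overlap (of its 765.00 mm²) is removed, clipping the outline; the 21×16.5 cube at (-1.5, 7.5) partially overlaps it — only the 162.25 mm² overlap (of its 346.50 mm²) is removed, clipping the outline — area = 120.00 mm². Checking containment: the cross-section at z = 2.16 is a subset of the cross-section at z = 1.44.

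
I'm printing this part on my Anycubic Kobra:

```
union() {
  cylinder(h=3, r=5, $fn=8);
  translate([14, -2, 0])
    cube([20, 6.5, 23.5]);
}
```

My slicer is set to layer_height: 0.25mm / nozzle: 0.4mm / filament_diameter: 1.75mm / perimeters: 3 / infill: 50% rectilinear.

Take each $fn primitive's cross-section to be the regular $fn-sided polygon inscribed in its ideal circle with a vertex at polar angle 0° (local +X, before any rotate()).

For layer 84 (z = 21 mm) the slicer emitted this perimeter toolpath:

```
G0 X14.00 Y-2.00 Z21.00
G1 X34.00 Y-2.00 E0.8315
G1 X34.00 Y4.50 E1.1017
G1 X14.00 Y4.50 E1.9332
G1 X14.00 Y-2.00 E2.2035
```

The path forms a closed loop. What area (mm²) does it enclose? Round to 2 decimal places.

Apply the shoelace formula to the sequence of (X, Y) vertices; enclosed area = 130.00 mm².

130.00 mm²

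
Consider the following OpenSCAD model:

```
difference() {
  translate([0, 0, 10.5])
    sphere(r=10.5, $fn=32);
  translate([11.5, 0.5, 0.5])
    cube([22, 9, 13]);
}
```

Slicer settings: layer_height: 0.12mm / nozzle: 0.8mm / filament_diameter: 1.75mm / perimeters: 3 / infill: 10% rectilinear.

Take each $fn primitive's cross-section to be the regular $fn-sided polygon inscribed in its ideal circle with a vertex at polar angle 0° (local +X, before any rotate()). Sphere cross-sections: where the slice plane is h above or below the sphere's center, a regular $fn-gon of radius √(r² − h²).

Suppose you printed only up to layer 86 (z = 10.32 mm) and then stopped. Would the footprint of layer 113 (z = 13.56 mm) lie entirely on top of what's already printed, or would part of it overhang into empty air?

entirely on top

Compare the two slices. At z = 10.32: the sphere: section is a regular 32-gon, circumradius = √(r²−h²) = √(10.5²−0.18²) = 10.498 (area = (32/2)·10.498²·sin(360°/32) = 344.04 mm²); the 22×9 cube at (11.5, 0.5) contributes its full rectangle (area 198.00 mm²); Taking the first minus the rest: starting from the r=10.5 sphere (344.04 mm²), the 22×9 cube at (11.5, 0.5) misses the remaining region (no effect) — area = 344.04 mm². At z = 13.56: the r=10.5 sphere slices to a regular 32-gon of circumradius 10.044 (√(r²−h²) with h=3.06 from center) (area = (32/2)·10.044²·sin(360°/32) = 314.91 mm²); the cube at (11.5, 0.5) does not reach this height (z outside [0.5, 13.5]); Taking the first minus the rest: none of the subtracted shapes is present at this height, so the r=10.5 sphere is unchanged — area = 314.91 mm². Checking containment: the cross-section at z = 13.56 is a subset of the cross-section at z = 10.32.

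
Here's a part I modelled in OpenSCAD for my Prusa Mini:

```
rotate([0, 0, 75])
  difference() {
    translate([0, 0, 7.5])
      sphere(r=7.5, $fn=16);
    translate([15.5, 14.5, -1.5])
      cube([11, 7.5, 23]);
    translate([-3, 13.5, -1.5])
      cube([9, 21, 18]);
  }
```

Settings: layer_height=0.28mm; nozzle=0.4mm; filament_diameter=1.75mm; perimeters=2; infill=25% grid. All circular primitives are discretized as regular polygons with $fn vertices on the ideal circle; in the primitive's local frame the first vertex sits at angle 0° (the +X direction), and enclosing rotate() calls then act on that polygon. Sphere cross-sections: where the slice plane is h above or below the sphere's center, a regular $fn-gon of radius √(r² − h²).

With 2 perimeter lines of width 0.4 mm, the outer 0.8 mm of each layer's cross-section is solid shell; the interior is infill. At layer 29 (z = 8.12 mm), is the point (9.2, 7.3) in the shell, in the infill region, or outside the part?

At z = 8.12 mm: the r=7.5 sphere contributes a regular 16-gon of circumradius √(7.5²−0.62²) = 7.474; the cube at (15.5, 14.5) (footprint 11×7.5) is included at this height; the 9×21 cube at (-3, 13.5) contributes its full rectangle; Subtracting the remaining from the first: starting from the r=7.5 sphere, the 11×7.5 cube at (15.5, 14.5) misses the remaining region (no effect); the 9×21 cube at (-3, 13.5) misses the remaining region (no effect) — 1 connected region; (rotated 75° about Z; rotation is an isometry so areas/perimeters/island counts are preserved). Overall, the cross-section is a single solid region. Undo the 75° rotation: the query point maps to (9.432, -6.997) in the un-rotated model frame. The nearest boundary edge runs (6.91, -2.86)→(5.29, -5.29); distance from the point to it = 4.40 mm. The point is not inside any of the regions above, so it lies outside the cross-section (4.40 mm from the nearest boundary).

outside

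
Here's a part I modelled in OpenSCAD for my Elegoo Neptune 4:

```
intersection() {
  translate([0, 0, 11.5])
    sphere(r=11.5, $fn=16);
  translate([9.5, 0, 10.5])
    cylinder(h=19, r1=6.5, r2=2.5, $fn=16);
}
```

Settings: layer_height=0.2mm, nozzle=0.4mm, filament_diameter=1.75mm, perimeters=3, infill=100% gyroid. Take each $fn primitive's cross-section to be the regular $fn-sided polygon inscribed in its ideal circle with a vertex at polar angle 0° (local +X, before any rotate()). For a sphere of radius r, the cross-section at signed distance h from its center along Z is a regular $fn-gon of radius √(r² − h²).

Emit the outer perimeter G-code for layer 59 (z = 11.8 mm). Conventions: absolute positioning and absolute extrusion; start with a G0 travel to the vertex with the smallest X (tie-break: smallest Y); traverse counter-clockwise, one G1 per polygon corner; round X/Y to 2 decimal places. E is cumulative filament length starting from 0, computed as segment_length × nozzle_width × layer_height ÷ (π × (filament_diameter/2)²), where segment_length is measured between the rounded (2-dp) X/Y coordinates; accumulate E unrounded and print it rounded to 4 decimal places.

G0 X3.27 Y0.00 Z11.80
G1 X3.75 Y-2.38 E0.0808
G1 X5.10 Y-4.40 E0.1616
G1 X7.12 Y-5.75 E0.2424
G1 X9.41 Y-6.21 E0.3201
G1 X10.62 Y-4.40 E0.3925
G1 X11.50 Y0.00 E0.5417
G1 X10.62 Y4.40 E0.6910
G1 X9.41 Y6.21 E0.7634
G1 X7.12 Y5.75 E0.8411
G1 X5.10 Y4.40 E0.9219
G1 X3.75 Y2.38 E1.0027
G1 X3.27 Y0.00 E1.0834

At z = 11.8 mm: the r=11.5 sphere slices to a regular 16-gon of circumradius 11.496 (√(r²−h²) with h=0.3 from center); the cone at (9.5, 0) (r1=6.5→r2=2.5) has section circumradius 6.226 here — a regular 16-gon; Keeping only the common overlap: the cone at (9.5, 0) partially overlaps the r=11.5 sphere; clipping to the common part keeps 74.92 mm² — 1 connected region. The outline is a single polygon with 12 vertices. Extrusion per mm of travel: 0.4 × 0.2 / (π × 0.875²) = 0.033260. Accumulating E over each segment gives final E = 1.0834.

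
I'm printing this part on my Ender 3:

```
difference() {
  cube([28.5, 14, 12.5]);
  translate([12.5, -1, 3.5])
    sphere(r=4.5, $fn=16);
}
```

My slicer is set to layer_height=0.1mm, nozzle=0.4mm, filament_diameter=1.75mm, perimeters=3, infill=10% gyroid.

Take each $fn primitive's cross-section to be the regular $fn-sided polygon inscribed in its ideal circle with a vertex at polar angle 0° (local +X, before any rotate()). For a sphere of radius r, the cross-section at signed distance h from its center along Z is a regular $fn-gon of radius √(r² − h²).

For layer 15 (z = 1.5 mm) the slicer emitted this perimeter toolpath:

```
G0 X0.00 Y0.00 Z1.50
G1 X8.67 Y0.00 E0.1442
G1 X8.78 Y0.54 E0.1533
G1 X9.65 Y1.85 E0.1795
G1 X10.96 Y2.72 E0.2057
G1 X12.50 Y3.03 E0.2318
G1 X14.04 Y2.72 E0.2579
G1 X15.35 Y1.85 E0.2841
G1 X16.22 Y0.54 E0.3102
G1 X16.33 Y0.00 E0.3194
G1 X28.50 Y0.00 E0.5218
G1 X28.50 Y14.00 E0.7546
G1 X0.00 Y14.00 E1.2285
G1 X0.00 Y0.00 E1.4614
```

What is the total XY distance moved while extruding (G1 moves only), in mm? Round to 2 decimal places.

87.87 mm

Sum the Euclidean lengths of each G1 segment: total = 87.87 mm.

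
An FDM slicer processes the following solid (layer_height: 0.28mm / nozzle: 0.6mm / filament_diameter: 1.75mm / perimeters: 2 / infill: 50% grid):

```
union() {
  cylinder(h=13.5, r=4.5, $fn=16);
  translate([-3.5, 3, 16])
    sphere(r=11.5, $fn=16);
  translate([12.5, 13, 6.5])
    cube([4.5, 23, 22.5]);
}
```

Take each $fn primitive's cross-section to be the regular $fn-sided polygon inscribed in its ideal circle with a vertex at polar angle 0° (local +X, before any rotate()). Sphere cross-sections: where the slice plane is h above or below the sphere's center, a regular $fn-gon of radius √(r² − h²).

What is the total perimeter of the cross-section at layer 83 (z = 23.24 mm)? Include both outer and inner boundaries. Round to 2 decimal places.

At z = 23.24 mm: the cylinder is not intersected at this z (z outside [0, 13.5]); the sphere at (-3.5, 3): section is a regular 16-gon, circumradius = √(r²−h²) = √(11.5²−7.24²) = 8.935 (perimeter = 2·16·8.935·sin(180°/16) = 55.78 mm); the 4.5×23 cube at (12.5, 13) contributes its full rectangle (perimeter 55.00 mm); Combining (union): the 2 present regions are separate (no shared area or edge), so areas and boundary lengths simply add and each stays a separate island — boundary = 110.78 mm. Overall, the cross-section has 2 separate islands. Total boundary length (outer) = 110.78 mm.

110.78 mm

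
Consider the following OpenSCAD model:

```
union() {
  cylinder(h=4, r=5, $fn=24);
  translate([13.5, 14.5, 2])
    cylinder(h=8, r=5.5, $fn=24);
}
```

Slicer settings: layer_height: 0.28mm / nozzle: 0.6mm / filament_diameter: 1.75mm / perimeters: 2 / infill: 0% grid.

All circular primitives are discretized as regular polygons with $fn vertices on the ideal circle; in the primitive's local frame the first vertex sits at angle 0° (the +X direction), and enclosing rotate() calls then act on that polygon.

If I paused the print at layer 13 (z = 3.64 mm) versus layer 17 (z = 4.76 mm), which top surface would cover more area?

Layer 13 (z = 3.64): the cylinder: section is a regular 24-gon, circumradius r=5 (area = (24/2)·5.000²·sin(360°/24) = 77.65 mm²); the cylinder at (13.5, 14.5): section is a regular 24-gon, circumradius r=5.5 (area = (24/2)·5.500²·sin(360°/24) = 93.95 mm²); Merging all regions: the 2 present regions are separate (no shared area or edge), so areas and boundary lengths simply add and each stays a separate island — area = 171.60 mm². So its area = 171.60 mm². Layer 17 (z = 4.76): the cylinder is not intersected at this z (z outside [0, 4]); the r=5.5 cylinder at (13.5, 14.5) contributes a regular 24-gon of circumradius 5.5 (area = (24/2)·5.500²·sin(360°/24) = 93.95 mm²); Taking the union: only the r=5.5 cylinder at (13.5, 14.5) is present, so the union is just that shape — area = 93.95 mm². So its area = 93.95 mm². Layer 13 is larger (171.60 vs 93.95 mm²).

layer 13 (z = 3.64 mm)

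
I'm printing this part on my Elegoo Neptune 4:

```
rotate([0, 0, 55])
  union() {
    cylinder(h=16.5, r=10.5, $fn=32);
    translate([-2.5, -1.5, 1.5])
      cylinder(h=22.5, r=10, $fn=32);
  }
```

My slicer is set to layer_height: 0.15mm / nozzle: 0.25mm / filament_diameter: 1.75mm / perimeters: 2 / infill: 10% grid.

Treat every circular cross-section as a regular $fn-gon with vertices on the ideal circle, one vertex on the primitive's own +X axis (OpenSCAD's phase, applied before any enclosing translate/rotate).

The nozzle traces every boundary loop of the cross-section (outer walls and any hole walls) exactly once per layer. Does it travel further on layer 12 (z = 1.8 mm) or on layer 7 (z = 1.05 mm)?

layer 12 (z = 1.8 mm)

Layer 12 (z = 1.8): the r=10.5 cylinder gives a regular 32-gon of circumradius 10.5 (constant along its height) (perimeter = 2·32·10.500·sin(180°/32) = 65.87 mm); the r=10 cylinder at (-2.5, -1.5) contributes a regular 32-gon of circumradius 10 (perimeter = 2·32·10.000·sin(180°/32) = 62.73 mm); Taking the union: the regions partially overlap (shared area 267.89 mm²), so the edge portions inside another operand are dropped and the merged outline is re-measured after clipping — boundary = 70.25 mm; (rotated 55° about Z; rotation is an isometry so areas/perimeters/island counts are preserved). So its perimeter = 70.25 mm. Layer 7 (z = 1.05): the cylinder: section is a regular 32-gon, circumradius r=10.5 (perimeter = 2·32·10.500·sin(180°/32) = 65.87 mm); the cylinder at (-2.5, -1.5) does not reach this height (z outside [1.5, 24]); Merging all regions: only the r=10.5 cylinder is present, so the union is just that shape — boundary = 65.87 mm; (whole slice rotated 55° about Z — lengths, areas and connectivity unchanged). So its perimeter = 65.87 mm. Layer 12 is larger (70.25 vs 65.87 mm).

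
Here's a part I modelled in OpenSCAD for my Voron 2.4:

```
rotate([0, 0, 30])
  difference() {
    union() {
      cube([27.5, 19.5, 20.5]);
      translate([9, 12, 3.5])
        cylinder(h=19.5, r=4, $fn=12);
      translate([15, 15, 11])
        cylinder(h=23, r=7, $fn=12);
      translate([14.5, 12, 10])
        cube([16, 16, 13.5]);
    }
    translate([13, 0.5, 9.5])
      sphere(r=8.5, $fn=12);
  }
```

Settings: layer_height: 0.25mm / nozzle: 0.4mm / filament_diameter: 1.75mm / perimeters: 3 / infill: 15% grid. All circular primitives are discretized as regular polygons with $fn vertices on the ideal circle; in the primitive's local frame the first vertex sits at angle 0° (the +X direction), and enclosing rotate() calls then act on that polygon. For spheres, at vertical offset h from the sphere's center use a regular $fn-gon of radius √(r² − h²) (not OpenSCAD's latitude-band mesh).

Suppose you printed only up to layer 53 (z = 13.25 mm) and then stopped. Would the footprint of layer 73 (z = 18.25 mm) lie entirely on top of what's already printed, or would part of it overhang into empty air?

part overhangs

Compare the two slices. At z = 13.25: the cube (footprint 27.5×19.5) is included at this height (area 536.25 mm²); the cylinder at (9, 12): section is a regular 12-gon, circumradius r=4 (area = (12/2)·4.000²·sin(360°/12) = 48.00 mm²); the r=7 cylinder at (15, 15) gives a regular 12-gon of circumradius 7 (constant along its height) (area = (12/2)·7.000²·sin(360°/12) = 147.00 mm²); the cube at (14.5, 12) (footprint 16×16) is included at this height (area 256.00 mm²); Taking the union: the regions partially overlap — summed areas 987.25 mm² minus the doubly-counted overlap 285.39 mm² gives 701.86 mm² — area = 701.86 mm²; the sphere at (13, 0.5): section is a regular 12-gon, circumradius = √(r²−h²) = √(8.5²−3.75²) = 7.628 (area = (12/2)·7.628²·sin(360°/12) = 174.56 mm²); Taking the first minus the rest: starting from the result so far (701.86 mm²), the r=8.5 sphere at (13, 0.5) partially overlaps it — only the 94.84 mm² overlap (of its 174.56 mm²) is removed, clipping the outline — area = 607.02 mm²; (rotated 30° about Z; rotation is an isometry so areas/perimeters/island counts are preserved). At z = 18.25: the cube (footprint 27.5×19.5) is included at this height (area 536.25 mm²); the r=4 cylinder at (9, 12) contributes a regular 12-gon of circumradius 4 (area = (12/2)·4.000²·sin(360°/12) = 48.00 mm²); the r=7 cylinder at (15, 15) gives a regular 12-gon of circumradius 7 (constant along its height) (area = (12/2)·7.000²·sin(360°/12) = 147.00 mm²); the 16×16 cube at (14.5, 12) contributes its full rectangle (area 256.00 mm²); Combining (union): the regions partially overlap — summed areas 987.25 mm² minus the doubly-counted overlap 285.39 mm² gives 701.86 mm² — area = 701.86 mm²; the sphere at (13, 0.5) is not intersected at this z (|z−center|=8.750 > r=8.5); After the difference (first − rest): none of the subtracted shapes is present at this height, so the result so far is unchanged — area = 701.86 mm²; (whole slice rotated 30° about Z — lengths, areas and connectivity unchanged). Checking containment: at z = 18.25 the cross-section extends beyond the z = 13.25 cross-section by about 94.84 mm².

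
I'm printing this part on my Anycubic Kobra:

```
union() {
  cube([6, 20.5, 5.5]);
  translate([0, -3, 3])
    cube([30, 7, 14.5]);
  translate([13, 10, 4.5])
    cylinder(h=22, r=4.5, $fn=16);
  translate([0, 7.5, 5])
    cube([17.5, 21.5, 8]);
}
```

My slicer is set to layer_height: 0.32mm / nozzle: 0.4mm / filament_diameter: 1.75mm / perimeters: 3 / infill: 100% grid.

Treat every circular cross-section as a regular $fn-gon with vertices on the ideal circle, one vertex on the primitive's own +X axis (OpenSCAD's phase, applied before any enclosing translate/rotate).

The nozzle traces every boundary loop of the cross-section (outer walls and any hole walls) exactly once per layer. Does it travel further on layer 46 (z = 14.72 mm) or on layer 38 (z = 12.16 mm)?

layer 38 (z = 12.16 mm)

Layer 46 (z = 14.72): the cube is not intersected at this z (z outside [0, 5.5]); the cube at (0, -3) is present — its section is the full 30×7 rectangle (perimeter 74.00 mm); the r=4.5 cylinder at (13, 10) contributes a regular 16-gon of circumradius 4.5 (perimeter = 2·16·4.500·sin(180°/16) = 28.09 mm); the cube at (0, 7.5) does not reach this height (z outside [5, 13]); Merging all regions: the 2 present regions are separate (no shared area or edge), so areas and boundary lengths simply add and each stays a separate island — boundary = 102.09 mm. So its perimeter = 102.09 mm. Layer 38 (z = 12.16): the cube is not intersected at this z (z outside [0, 5.5]); the 30×7 cube at (0, -3) contributes its full rectangle (perimeter 74.00 mm); the r=4.5 cylinder at (13, 10) contributes a regular 16-gon of circumradius 4.5 (perimeter = 2·16·4.500·sin(180°/16) = 28.09 mm); the cube at (0, 7.5) is present — its section is the full 17.5×21.5 rectangle (perimeter 78.00 mm); Taking the union: the regions partially overlap (shared area 51.97 mm²), so the edge portions inside another operand are dropped and the merged outline is re-measured after clipping — boundary = 153.39 mm. So its perimeter = 153.39 mm. Layer 38 is larger (153.39 vs 102.09 mm).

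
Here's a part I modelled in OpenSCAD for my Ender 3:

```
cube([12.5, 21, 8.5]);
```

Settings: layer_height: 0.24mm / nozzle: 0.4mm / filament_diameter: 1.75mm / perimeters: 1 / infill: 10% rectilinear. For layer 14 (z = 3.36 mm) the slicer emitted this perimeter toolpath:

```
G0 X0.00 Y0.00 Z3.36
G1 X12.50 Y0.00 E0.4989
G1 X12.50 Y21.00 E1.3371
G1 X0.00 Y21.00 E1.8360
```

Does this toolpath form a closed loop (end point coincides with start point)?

no

Start point (G0): (0.00, 0.00). End point (last G1): the path does not return to the start — open.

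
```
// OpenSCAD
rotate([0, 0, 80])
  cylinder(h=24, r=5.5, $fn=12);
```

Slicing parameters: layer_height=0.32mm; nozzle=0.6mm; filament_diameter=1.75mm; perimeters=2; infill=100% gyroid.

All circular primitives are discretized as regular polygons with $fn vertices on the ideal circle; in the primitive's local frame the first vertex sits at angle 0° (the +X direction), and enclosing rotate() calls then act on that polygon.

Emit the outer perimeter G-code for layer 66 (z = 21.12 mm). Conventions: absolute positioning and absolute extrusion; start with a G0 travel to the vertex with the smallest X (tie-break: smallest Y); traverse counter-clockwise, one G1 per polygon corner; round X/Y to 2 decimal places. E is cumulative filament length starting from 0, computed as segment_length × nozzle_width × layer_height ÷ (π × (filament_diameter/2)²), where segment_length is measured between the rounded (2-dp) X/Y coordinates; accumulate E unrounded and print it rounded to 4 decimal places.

At z = 21.12 mm: the cylinder: section is a regular 12-gon, circumradius r=5.5; (whole slice rotated 80° about Z — lengths, areas and connectivity unchanged). The outline is a single polygon with 12 vertices. Extrusion per mm of travel: 0.6 × 0.32 / (π × 0.875²) = 0.079824. Accumulating E over each segment gives final E = 2.7281.

G0 X-5.42 Y0.96 Z21.12
G1 X-5.17 Y-1.88 E0.2276
G1 X-3.54 Y-4.21 E0.4546
G1 X-0.96 Y-5.42 E0.6820
G1 X1.88 Y-5.17 E0.9096
G1 X4.21 Y-3.54 E1.1366
G1 X5.42 Y-0.96 E1.3641
G1 X5.17 Y1.88 E1.5916
G1 X3.54 Y4.21 E1.8186
G1 X0.96 Y5.42 E2.0461
G1 X-1.88 Y5.17 E2.2737
G1 X-4.21 Y3.54 E2.5007
G1 X-5.42 Y0.96 E2.7281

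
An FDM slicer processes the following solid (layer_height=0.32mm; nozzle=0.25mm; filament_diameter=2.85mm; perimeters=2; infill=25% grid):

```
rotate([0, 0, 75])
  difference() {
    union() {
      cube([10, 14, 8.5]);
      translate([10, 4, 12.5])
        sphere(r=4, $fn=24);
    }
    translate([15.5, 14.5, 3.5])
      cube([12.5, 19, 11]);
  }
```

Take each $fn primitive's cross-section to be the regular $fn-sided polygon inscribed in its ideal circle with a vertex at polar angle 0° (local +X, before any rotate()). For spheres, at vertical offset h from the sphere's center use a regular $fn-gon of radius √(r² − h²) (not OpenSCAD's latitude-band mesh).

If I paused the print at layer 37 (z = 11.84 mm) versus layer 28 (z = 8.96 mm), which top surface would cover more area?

Layer 37 (z = 11.84): the cube is not intersected at this z (z outside [0, 8.5]); the r=4 sphere at (10, 4) slices to a regular 24-gon of circumradius 3.945 (√(r²−h²) with h=0.66 from center) (area = (24/2)·3.945²·sin(360°/24) = 48.34 mm²); Merging all regions: only the r=4 sphere at (10, 4) is present, so the union is just that shape — area = 48.34 mm²; the cube at (15.5, 14.5) is present — its section is the full 12.5×19 rectangle (area 237.50 mm²); After the difference (first − rest): starting from the result so far (48.34 mm²), the 12.5×19 cube at (15.5, 14.5) misses the remaining region (no effect) — area = 48.34 mm²; (rotated 75° about Z; rotation is an isometry so areas/perimeters/island counts are preserved). So its area = 48.34 mm². Layer 28 (z = 8.96): the cube is absent (z outside [0, 8.5]); the r=4 sphere at (10, 4) contributes a regular 24-gon of circumradius √(4²−3.54²) = 1.862 (area = (24/2)·1.862²·sin(360°/24) = 10.77 mm²); Taking the union: only the r=4 sphere at (10, 4) is present, so the union is just that shape — area = 10.77 mm²; the 12.5×19 cube at (15.5, 14.5) contributes its full rectangle (area 237.50 mm²); After the difference (first − rest): starting from the result so far (10.77 mm²), the 12.5×19 cube at (15.5, 14.5) misses the remaining region (no effect) — area = 10.77 mm²; (rotated 75° about Z; rotation is an isometry so areas/perimeters/island counts are preserved). So its area = 10.77 mm². Layer 37 is larger (48.34 vs 10.77 mm²).

layer 37 (z = 11.84 mm)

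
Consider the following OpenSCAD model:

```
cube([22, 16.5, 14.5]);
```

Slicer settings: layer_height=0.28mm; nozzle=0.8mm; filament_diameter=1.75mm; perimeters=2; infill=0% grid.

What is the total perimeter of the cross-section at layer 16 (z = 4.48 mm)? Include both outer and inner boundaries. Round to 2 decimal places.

77.00 mm

At z = 4.48 mm: the 22×16.5 cube contributes its full rectangle (perimeter 77.00 mm). Overall, the cross-section is a single solid region. Total boundary length (outer) = 77.00 mm.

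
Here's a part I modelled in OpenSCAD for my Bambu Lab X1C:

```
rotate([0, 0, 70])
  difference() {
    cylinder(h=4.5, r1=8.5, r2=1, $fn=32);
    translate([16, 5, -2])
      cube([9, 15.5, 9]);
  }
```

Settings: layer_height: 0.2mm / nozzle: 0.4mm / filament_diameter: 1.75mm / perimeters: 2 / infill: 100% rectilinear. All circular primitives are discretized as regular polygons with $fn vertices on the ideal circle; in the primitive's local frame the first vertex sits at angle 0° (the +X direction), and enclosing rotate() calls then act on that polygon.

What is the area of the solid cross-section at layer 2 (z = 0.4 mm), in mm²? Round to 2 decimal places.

191.54 mm²

At z = 0.4 mm: the cone contributes a regular 32-gon of circumradius 7.833 (interpolated between r1=8.5 and r2=1 at t=0.089) (area = (32/2)·7.833²·sin(360°/32) = 191.54 mm²); the 9×15.5 cube at (16, 5) contributes its full rectangle (area 139.50 mm²); After the difference (first − rest): starting from the cone (191.54 mm²), the 9×15.5 cube at (16, 5) misses the remaining region (no effect) — area = 191.54 mm²; (whole slice rotated 70° about Z — lengths, areas and connectivity unchanged). Overall, the cross-section is a single solid region. Net area = 191.54 mm².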